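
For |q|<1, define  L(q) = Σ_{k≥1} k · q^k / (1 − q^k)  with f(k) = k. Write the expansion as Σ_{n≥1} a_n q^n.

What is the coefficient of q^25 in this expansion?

d|25:{25,5,1}  Σf=25+5+1=31

a_25 = 31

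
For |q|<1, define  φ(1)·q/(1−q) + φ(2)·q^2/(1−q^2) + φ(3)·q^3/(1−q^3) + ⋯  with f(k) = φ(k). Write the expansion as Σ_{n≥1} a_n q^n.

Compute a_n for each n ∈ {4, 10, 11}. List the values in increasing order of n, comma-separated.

n=4: 4·1 2·2 1·4  φ→[2+1+1]=4
d|10:{10,5,2,1}  Σφ=4+4+1+1=10
[q^11] φ(11)=10,φ(1)=1 ⇒ 11

4, 10, 11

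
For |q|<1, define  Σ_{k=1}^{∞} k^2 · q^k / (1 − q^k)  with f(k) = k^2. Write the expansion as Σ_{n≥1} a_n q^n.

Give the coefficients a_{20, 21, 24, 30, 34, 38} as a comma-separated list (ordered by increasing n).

d|20:{20,10,5,4,2,1}  Σf=400+100+25+16+4+1=546
[q^21] f(1)=1,f(3)=9,f(7)=49,f(21)=441 ⇒ 500
[q^24] f(24)=576,f(12)=144,f(8)=64,f(6)=36,f(4)=16,f(3)=9,f(2)=4,f(1)=1 ⇒ 850
[q^30] f(1)=1,f(2)=4,f(3)=9,f(5)=25,f(6)=36,f(10)=100,f(15)=225,f(30)=900 ⇒ 1300
d|34:{1,2,17,34}  Σf=1+4+289+1156=1450
n=38: 38·1 19·2 2·19 1·38  f→[1444+361+4+1]=1810

546, 500, 850, 1300, 1450, 1810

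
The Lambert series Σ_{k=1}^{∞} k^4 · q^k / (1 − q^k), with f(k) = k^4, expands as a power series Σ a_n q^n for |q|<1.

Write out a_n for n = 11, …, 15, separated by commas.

[q^11] f(11)=14641,f(1)=1 ⇒ 14642
q^12  k|12↦f(k): 1:1 2:16 3:81 4:256 6:1296 12:20736  a_12=22386
n=13: 1·13 13·1  f→[1+28561]=28562
q^14  k|14↦f(k): 14:38416 7:2401 2:16 1:1  a_14=40834
[q^15] f(1)=1,f(3)=81,f(5)=625,f(15)=50625 ⇒ 51332

14642, 22386, 28562, 40834, 51332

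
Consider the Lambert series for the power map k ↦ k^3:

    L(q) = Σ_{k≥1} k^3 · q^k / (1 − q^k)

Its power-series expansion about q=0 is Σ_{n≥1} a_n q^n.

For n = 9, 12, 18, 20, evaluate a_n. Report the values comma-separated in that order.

757, 2044, 6813, 9198

d|9:{9,3,1}  Σf=729+27+1=757
n=12: 1·12 2·6 3·4 4·3 6·2 12·1  f→[1+8+27+64+216+1728]=2044
q^18  k|18↦f(k): 1:1 2:8 3:27 6:216 9:729 18:5832  a_18=6813
n=20: 1·20 2·10 4·5 5·4 10·2 20·1  f→[1+8+64+125+1000+8000]=9198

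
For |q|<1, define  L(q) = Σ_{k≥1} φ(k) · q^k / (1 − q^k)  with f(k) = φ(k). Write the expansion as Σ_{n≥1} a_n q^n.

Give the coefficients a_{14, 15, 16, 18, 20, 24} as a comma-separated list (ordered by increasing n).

d|14:{14,7,2,1}  Σφ=6+6+1+1=14
n=15: 15·1 5·3 3·5 1·15  φ→[8+4+2+1]=15
[q^16] φ(1)=1,φ(2)=1,φ(4)=2,φ(8)=4,φ(16)=8 ⇒ 16
d|18:{18,9,6,3,2,1}  Σφ=6+6+2+2+1+1=18
n=20: 20·1 10·2 5·4 4·5 2·10 1·20  φ→[8+4+4+2+1+1]=20
n=24: 24·1 12·2 8·3 6·4 4·6 3·8 2·12 1·24  φ→[8+4+4+2+2+2+1+1]=24

14, 15, 16, 18, 20, 24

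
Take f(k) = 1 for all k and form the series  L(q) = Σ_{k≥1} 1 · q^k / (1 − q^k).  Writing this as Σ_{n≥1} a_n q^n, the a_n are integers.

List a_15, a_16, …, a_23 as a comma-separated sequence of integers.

d|15:{1,3,5,15}  Σf=1+1+1+1=4
[q^16] f(16)=1,f(8)=1,f(4)=1,f(2)=1,f(1)=1 ⇒ 5
d|17:{1,17}  Σf=1+1=2
q^18  k|18↦f(k): 1:1 2:1 3:1 6:1 9:1 18:1  a_18=6
q^19  k|19↦f(k): 1:1 19:1  a_19=2
n=20: 20·1 10·2 5·4 4·5 2·10 1·20  f→[1+1+1+1+1+1]=6
[q^21] f(21)=1,f(7)=1,f(3)=1,f(1)=1 ⇒ 4
q^22  k|22↦f(k): 22:1 11:1 2:1 1:1  a_22=4
q^23  k|23↦f(k): 23:1 1:1  a_23=2

4, 5, 2, 6, 2, 6, 4, 4, 2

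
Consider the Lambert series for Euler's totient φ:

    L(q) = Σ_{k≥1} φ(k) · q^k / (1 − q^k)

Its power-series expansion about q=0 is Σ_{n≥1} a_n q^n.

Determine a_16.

n=16: 1·16 2·8 4·4 8·2 16·1  φ→[1+1+2+4+8]=16

a_16 = 16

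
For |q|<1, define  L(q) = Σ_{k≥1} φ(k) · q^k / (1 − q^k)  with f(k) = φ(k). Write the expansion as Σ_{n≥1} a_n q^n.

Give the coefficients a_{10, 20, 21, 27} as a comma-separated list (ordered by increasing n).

n=10: 10·1 5·2 2·5 1·10  φ→[4+4+1+1]=10
n=20: 1·20 2·10 4·5 5·4 10·2 20·1  φ→[1+1+2+4+4+8]=20
n=21: 1·21 3·7 7·3 21·1  φ→[1+2+6+12]=21
d|27:{27,9,3,1}  Σφ=18+6+2+1=27

10, 20, 21, 27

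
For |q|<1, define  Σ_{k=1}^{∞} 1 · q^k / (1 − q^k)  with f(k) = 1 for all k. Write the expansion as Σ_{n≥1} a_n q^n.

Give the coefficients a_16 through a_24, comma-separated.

n=16: 1·16 2·8 4·4 8·2 16·1  f→[1+1+1+1+1]=5
[q^17] f(1)=1,f(17)=1 ⇒ 2
n=18: 1·18 2·9 3·6 6·3 9·2 18·1  f→[1+1+1+1+1+1]=6
q^19  k|19↦f(k): 19:1 1:1  a_19=2
n=20: 20·1 10·2 5·4 4·5 2·10 1·20  f→[1+1+1+1+1+1]=6
[q^21] f(21)=1,f(7)=1,f(3)=1,f(1)=1 ⇒ 4
[q^22] f(1)=1,f(2)=1,f(11)=1,f(22)=1 ⇒ 4
q^23  k|23↦f(k): 23:1 1:1  a_23=2
n=24: 1·24 2·12 3·8 4·6 6·4 8·3 12·2 24·1  f→[1+1+1+1+1+1+1+1]=8

5, 2, 6, 2, 6, 4, 4, 2, 8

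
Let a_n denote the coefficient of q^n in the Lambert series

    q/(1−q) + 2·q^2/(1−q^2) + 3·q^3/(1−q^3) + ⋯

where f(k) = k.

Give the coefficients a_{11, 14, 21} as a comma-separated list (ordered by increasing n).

12, 24, 32

d|11:{1,11}  Σf=1+11=12
[q^14] f(1)=1,f(2)=2,f(7)=7,f(14)=14 ⇒ 24
q^21  k|21↦f(k): 21:21 7:7 3:3 1:1  a_21=32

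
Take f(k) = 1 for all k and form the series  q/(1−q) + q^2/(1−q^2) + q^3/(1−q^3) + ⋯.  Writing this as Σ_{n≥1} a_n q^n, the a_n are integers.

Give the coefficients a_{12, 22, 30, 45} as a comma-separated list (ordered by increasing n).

6, 4, 8, 6

n=12: 12·1 6·2 4·3 3·4 2·6 1·12  f→[1+1+1+1+1+1]=6
[q^22] f(22)=1,f(11)=1,f(2)=1,f(1)=1 ⇒ 4
q^30  k|30↦f(k): 30:1 15:1 10:1 6:1 5:1 3:1 2:1 1:1  a_30=8
n=45: 45·1 15·3 9·5 5·9 3·15 1·45  f→[1+1+1+1+1+1]=6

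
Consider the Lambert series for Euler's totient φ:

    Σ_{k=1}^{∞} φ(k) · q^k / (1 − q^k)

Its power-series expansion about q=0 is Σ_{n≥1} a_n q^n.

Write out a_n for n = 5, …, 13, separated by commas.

d|5:{5,1}  Σφ=4+1=5
n=6: 6·1 3·2 2·3 1·6  φ→[2+2+1+1]=6
d|7:{1,7}  Σφ=1+6=7
d|8:{8,4,2,1}  Σφ=4+2+1+1=8
[q^9] φ(9)=6,φ(3)=2,φ(1)=1 ⇒ 9
q^10  k|10↦φ(k): 1:1 2:1 5:4 10:4  a_10=10
[q^11] φ(11)=10,φ(1)=1 ⇒ 11
d|12:{12,6,4,3,2,1}  Σφ=4+2+2+2+1+1=12
[q^13] φ(1)=1,φ(13)=12 ⇒ 13

5, 6, 7, 8, 9, 10, 11, 12, 13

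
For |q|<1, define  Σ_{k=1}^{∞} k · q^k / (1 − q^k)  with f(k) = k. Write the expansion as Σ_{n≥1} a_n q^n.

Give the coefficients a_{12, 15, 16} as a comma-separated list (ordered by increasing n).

28, 24, 31

n=12: 1·12 2·6 3·4 4·3 6·2 12·1  f→[1+2+3+4+6+12]=28
d|15:{1,3,5,15}  Σf=1+3+5+15=24
q^16  k|16↦f(k): 16:16 8:8 4:4 2:2 1:1  a_16=31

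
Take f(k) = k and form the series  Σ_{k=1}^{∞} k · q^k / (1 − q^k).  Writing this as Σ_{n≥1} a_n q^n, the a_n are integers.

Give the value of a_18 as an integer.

n=18: 1·18 2·9 3·6 6·3 9·2 18·1  f→[1+2+3+6+9+18]=39

a_18 = 39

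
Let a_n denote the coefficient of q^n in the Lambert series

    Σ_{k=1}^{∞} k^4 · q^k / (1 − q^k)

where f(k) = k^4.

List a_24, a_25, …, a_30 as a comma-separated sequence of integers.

q^24  k|24↦f(k): 1:1 2:16 3:81 4:256 6:1296 8:4096 12:20736 24:331776  a_24=358258
[q^25] f(1)=1,f(5)=625,f(25)=390625 ⇒ 391251
[q^26] f(26)=456976,f(13)=28561,f(2)=16,f(1)=1 ⇒ 485554
q^27  k|27↦f(k): 1:1 3:81 9:6561 27:531441  a_27=538084
q^28  k|28↦f(k): 1:1 2:16 4:256 7:2401 14:38416 28:614656  a_28=655746
n=29: 1·29 29·1  f→[1+707281]=707282
[q^30] f(1)=1,f(2)=16,f(3)=81,f(5)=625,f(6)=1296,f(10)=10000,f(15)=50625,f(30)=810000 ⇒ 872644

358258, 391251, 485554, 538084, 655746, 707282, 872644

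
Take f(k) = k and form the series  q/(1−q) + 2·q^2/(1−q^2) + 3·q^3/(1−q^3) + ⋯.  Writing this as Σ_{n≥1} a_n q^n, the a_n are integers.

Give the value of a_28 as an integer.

q^28  k|28↦f(k): 1:1 2:2 4:4 7:7 14:14 28:28  a_28=56

a_28 = 56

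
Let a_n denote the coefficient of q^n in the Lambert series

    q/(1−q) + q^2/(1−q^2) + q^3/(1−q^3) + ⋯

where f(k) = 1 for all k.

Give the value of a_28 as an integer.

a_28 = 6

[q^28] f(28)=1,f(14)=1,f(7)=1,f(4)=1,f(2)=1,f(1)=1 ⇒ 6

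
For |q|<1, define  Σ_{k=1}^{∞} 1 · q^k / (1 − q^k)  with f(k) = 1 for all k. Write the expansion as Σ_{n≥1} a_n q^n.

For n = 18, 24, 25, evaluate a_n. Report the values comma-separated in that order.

6, 8, 3

d|18:{18,9,6,3,2,1}  Σf=1+1+1+1+1+1=6
n=24: 24·1 12·2 8·3 6·4 4·6 3·8 2·12 1·24  f→[1+1+1+1+1+1+1+1]=8
n=25: 1·25 5·5 25·1  f→[1+1+1]=3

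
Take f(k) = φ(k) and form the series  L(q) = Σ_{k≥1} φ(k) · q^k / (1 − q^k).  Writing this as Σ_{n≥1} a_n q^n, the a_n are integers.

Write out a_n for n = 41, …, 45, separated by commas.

[q^41] φ(41)=40,φ(1)=1 ⇒ 41
q^42  k|42↦φ(k): 42:12 21:12 14:6 7:6 6:2 3:2 2:1 1:1  a_42=42
[q^43] φ(43)=42,φ(1)=1 ⇒ 43
n=44: 44·1 22·2 11·4 4·11 2·22 1·44  φ→[20+10+10+2+1+1]=44
[q^45] φ(1)=1,φ(3)=2,φ(5)=4,φ(9)=6,φ(15)=8,φ(45)=24 ⇒ 45

41, 42, 43, 44, 45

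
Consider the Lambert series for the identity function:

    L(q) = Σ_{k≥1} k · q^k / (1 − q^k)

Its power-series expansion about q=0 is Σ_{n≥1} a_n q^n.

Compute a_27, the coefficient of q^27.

q^27  k|27↦f(k): 27:27 9:9 3:3 1:1  a_27=40

a_27 = 40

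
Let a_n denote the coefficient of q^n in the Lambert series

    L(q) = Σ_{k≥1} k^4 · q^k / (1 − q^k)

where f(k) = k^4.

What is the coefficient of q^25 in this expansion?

[q^25] f(25)=390625,f(5)=625,f(1)=1 ⇒ 391251

a_25 = 391251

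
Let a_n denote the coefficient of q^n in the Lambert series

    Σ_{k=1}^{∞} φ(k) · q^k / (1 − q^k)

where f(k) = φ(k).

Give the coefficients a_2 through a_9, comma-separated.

q^2  k|2↦φ(k): 1:1 2:1  a_2=2
[q^3] φ(3)=2,φ(1)=1 ⇒ 3
[q^4] φ(4)=2,φ(2)=1,φ(1)=1 ⇒ 4
n=5: 5·1 1·5  φ→[4+1]=5
[q^6] φ(6)=2,φ(3)=2,φ(2)=1,φ(1)=1 ⇒ 6
[q^7] φ(1)=1,φ(7)=6 ⇒ 7
d|8:{8,4,2,1}  Σφ=4+2+1+1=8
d|9:{1,3,9}  Σφ=1+2+6=9

2, 3, 4, 5, 6, 7, 8, 9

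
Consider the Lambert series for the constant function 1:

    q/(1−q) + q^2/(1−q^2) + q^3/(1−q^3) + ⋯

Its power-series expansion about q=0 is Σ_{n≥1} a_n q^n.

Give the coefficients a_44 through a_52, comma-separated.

[q^44] f(44)=1,f(22)=1,f(11)=1,f(4)=1,f(2)=1,f(1)=1 ⇒ 6
d|45:{1,3,5,9,15,45}  Σf=1+1+1+1+1+1=6
[q^46] f(1)=1,f(2)=1,f(23)=1,f(46)=1 ⇒ 4
n=47: 47·1 1·47  f→[1+1]=2
[q^48] f(48)=1,f(24)=1,f(16)=1,f(12)=1,f(8)=1,f(6)=1,f(4)=1,f(3)=1,f(2)=1,f(1)=1 ⇒ 10
[q^49] f(1)=1,f(7)=1,f(49)=1 ⇒ 3
[q^50] f(50)=1,f(25)=1,f(10)=1,f(5)=1,f(2)=1,f(1)=1 ⇒ 6
[q^51] f(1)=1,f(3)=1,f(17)=1,f(51)=1 ⇒ 4
q^52  k|52↦f(k): 1:1 2:1 4:1 13:1 26:1 52:1  a_52=6

6, 6, 4, 2, 10, 3, 6, 4, 6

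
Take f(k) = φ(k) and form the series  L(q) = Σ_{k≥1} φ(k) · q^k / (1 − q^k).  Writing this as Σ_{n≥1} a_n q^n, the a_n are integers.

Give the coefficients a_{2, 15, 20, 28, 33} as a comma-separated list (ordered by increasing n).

n=2: 2·1 1·2  φ→[1+1]=2
d|15:{1,3,5,15}  Σφ=1+2+4+8=15
q^20  k|20↦φ(k): 20:8 10:4 5:4 4:2 2:1 1:1  a_20=20
[q^28] φ(1)=1,φ(2)=1,φ(4)=2,φ(7)=6,φ(14)=6,φ(28)=12 ⇒ 28
d|33:{1,3,11,33}  Σφ=1+2+10+20=33

2, 15, 20, 28, 33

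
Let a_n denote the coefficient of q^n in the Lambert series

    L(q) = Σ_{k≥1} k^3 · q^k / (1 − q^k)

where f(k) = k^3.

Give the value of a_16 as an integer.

q^16  k|16↦f(k): 16:4096 8:512 4:64 2:8 1:1  a_16=4681

a_16 = 4681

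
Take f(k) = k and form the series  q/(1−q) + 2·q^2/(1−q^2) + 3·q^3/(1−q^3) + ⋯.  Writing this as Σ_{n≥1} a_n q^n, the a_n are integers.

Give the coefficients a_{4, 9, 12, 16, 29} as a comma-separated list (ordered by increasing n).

7, 13, 28, 31, 30

[q^4] f(4)=4,f(2)=2,f(1)=1 ⇒ 7
d|9:{1,3,9}  Σf=1+3+9=13
[q^12] f(12)=12,f(6)=6,f(4)=4,f(3)=3,f(2)=2,f(1)=1 ⇒ 28
q^16  k|16↦f(k): 16:16 8:8 4:4 2:2 1:1  a_16=31
d|29:{1,29}  Σf=1+29=30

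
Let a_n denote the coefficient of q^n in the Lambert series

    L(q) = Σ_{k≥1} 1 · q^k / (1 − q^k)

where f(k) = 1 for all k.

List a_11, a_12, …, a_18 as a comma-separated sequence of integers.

q^11  k|11↦f(k): 1:1 11:1  a_11=2
d|12:{12,6,4,3,2,1}  Σf=1+1+1+1+1+1=6
q^13  k|13↦f(k): 1:1 13:1  a_13=2
q^14  k|14↦f(k): 14:1 7:1 2:1 1:1  a_14=4
d|15:{15,5,3,1}  Σf=1+1+1+1=4
[q^16] f(16)=1,f(8)=1,f(4)=1,f(2)=1,f(1)=1 ⇒ 5
n=17: 1·17 17·1  f→[1+1]=2
d|18:{18,9,6,3,2,1}  Σf=1+1+1+1+1+1=6

2, 6, 2, 4, 4, 5, 2, 6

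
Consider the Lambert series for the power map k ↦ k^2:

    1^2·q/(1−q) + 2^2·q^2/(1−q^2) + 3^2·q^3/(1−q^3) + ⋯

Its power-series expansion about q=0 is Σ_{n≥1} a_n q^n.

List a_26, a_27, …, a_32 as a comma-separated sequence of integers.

[q^26] f(26)=676,f(13)=169,f(2)=4,f(1)=1 ⇒ 850
d|27:{27,9,3,1}  Σf=729+81+9+1=820
[q^28] f(28)=784,f(14)=196,f(7)=49,f(4)=16,f(2)=4,f(1)=1 ⇒ 1050
[q^29] f(1)=1,f(29)=841 ⇒ 842
d|30:{1,2,3,5,6,10,15,30}  Σf=1+4+9+25+36+100+225+900=1300
d|31:{1,31}  Σf=1+961=962
q^32  k|32↦f(k): 32:1024 16:256 8:64 4:16 2:4 1:1  a_32=1365

850, 820, 1050, 842, 1300, 962, 1365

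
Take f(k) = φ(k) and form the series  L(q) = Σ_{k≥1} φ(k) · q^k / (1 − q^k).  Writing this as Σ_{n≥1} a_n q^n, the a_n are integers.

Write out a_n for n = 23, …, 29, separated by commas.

n=23: 1·23 23·1  φ→[1+22]=23
d|24:{1,2,3,4,6,8,12,24}  Σφ=1+1+2+2+2+4+4+8=24
n=25: 1·25 5·5 25·1  φ→[1+4+20]=25
q^26  k|26↦φ(k): 1:1 2:1 13:12 26:12  a_26=26
[q^27] φ(1)=1,φ(3)=2,φ(9)=6,φ(27)=18 ⇒ 27
n=28: 1·28 2·14 4·7 7·4 14·2 28·1  φ→[1+1+2+6+6+12]=28
[q^29] φ(29)=28,φ(1)=1 ⇒ 29

23, 24, 25, 26, 27, 28, 29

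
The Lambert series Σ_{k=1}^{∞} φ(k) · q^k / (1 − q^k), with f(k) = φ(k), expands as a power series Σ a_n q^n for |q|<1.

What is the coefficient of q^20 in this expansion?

d|20:{20,10,5,4,2,1}  Σφ=8+4+4+2+1+1=20

a_20 = 20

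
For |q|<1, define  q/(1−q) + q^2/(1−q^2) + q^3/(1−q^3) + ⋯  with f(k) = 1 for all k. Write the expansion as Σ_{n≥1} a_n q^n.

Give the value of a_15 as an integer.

a_15 = 4

q^15  k|15↦f(k): 15:1 5:1 3:1 1:1  a_15=4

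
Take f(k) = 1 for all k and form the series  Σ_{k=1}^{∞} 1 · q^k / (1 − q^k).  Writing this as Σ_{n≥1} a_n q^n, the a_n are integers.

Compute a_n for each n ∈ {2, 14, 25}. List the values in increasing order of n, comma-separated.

2, 4, 3

d|2:{1,2}  Σf=1+1=2
n=14: 1·14 2·7 7·2 14·1  f→[1+1+1+1]=4
n=25: 25·1 5·5 1·25  f→[1+1+1]=3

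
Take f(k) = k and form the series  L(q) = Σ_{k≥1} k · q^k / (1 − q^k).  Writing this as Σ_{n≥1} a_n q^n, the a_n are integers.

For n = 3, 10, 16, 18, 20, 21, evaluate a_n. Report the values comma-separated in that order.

q^3  k|3↦f(k): 3:3 1:1  a_3=4
n=10: 1·10 2·5 5·2 10·1  f→[1+2+5+10]=18
q^16  k|16↦f(k): 16:16 8:8 4:4 2:2 1:1  a_16=31
n=18: 18·1 9·2 6·3 3·6 2·9 1·18  f→[18+9+6+3+2+1]=39
q^20  k|20↦f(k): 1:1 2:2 4:4 5:5 10:10 20:20  a_20=42
q^21  k|21↦f(k): 1:1 3:3 7:7 21:21  a_21=32

4, 18, 31, 39, 42, 32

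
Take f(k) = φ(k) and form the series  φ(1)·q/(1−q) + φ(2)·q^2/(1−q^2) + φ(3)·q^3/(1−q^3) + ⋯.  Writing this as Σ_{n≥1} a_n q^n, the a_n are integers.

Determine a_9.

d|9:{9,3,1}  Σφ=6+2+1=9

a_9 = 9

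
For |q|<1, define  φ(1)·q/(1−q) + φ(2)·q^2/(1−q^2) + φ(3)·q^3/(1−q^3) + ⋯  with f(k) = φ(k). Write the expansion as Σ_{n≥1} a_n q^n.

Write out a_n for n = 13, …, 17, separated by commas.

q^13  k|13↦φ(k): 1:1 13:12  a_13=13
q^14  k|14↦φ(k): 14:6 7:6 2:1 1:1  a_14=14
[q^15] φ(1)=1,φ(3)=2,φ(5)=4,φ(15)=8 ⇒ 15
n=16: 1·16 2·8 4·4 8·2 16·1  φ→[1+1+2+4+8]=16
d|17:{17,1}  Σφ=16+1=17

13, 14, 15, 16, 17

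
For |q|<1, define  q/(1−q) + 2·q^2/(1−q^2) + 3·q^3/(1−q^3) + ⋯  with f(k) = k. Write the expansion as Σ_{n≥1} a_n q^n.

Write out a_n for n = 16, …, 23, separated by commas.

31, 18, 39, 20, 42, 32, 36, 24

n=16: 16·1 8·2 4·4 2·8 1·16  f→[16+8+4+2+1]=31
[q^17] f(17)=17,f(1)=1 ⇒ 18
[q^18] f(1)=1,f(2)=2,f(3)=3,f(6)=6,f(9)=9,f(18)=18 ⇒ 39
q^19  k|19↦f(k): 19:19 1:1  a_19=20
d|20:{1,2,4,5,10,20}  Σf=1+2+4+5+10+20=42
n=21: 21·1 7·3 3·7 1·21  f→[21+7+3+1]=32
d|22:{22,11,2,1}  Σf=22+11+2+1=36
d|23:{1,23}  Σf=1+23=24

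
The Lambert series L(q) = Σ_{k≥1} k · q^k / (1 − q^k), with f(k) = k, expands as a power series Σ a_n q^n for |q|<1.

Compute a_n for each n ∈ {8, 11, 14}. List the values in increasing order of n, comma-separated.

15, 12, 24

[q^8] f(8)=8,f(4)=4,f(2)=2,f(1)=1 ⇒ 15
d|11:{1,11}  Σf=1+11=12
q^14  k|14↦f(k): 14:14 7:7 2:2 1:1  a_14=24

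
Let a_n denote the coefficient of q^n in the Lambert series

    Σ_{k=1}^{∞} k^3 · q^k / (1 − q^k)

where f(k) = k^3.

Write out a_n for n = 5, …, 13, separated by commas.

q^5  k|5↦f(k): 1:1 5:125  a_5=126
[q^6] f(6)=216,f(3)=27,f(2)=8,f(1)=1 ⇒ 252
q^7  k|7↦f(k): 7:343 1:1  a_7=344
[q^8] f(8)=512,f(4)=64,f(2)=8,f(1)=1 ⇒ 585
d|9:{1,3,9}  Σf=1+27+729=757
n=10: 1·10 2·5 5·2 10·1  f→[1+8+125+1000]=1134
[q^11] f(1)=1,f(11)=1331 ⇒ 1332
d|12:{12,6,4,3,2,1}  Σf=1728+216+64+27+8+1=2044
[q^13] f(13)=2197,f(1)=1 ⇒ 2198

126, 252, 344, 585, 757, 1134, 1332, 2044, 2198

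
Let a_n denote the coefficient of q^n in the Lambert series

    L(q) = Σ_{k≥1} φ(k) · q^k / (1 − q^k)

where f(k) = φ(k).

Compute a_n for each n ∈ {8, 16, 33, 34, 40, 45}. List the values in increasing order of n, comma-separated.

n=8: 8·1 4·2 2·4 1·8  φ→[4+2+1+1]=8
n=16: 16·1 8·2 4·4 2·8 1·16  φ→[8+4+2+1+1]=16
q^33  k|33↦φ(k): 1:1 3:2 11:10 33:20  a_33=33
d|34:{1,2,17,34}  Σφ=1+1+16+16=34
d|40:{1,2,4,5,8,10,20,40}  Σφ=1+1+2+4+4+4+8+16=40
n=45: 1·45 3·15 5·9 9·5 15·3 45·1  φ→[1+2+4+6+8+24]=45

8, 16, 33, 34, 40, 45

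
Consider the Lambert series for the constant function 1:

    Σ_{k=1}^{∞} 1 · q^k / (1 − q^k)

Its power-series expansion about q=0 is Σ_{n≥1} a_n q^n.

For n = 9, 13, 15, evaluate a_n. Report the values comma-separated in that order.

3, 2, 4

[q^9] f(9)=1,f(3)=1,f(1)=1 ⇒ 3
q^13  k|13↦f(k): 1:1 13:1  a_13=2
q^15  k|15↦f(k): 1:1 3:1 5:1 15:1  a_15=4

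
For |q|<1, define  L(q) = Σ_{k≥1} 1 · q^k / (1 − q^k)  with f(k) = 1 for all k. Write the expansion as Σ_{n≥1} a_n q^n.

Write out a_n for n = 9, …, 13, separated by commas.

3, 4, 2, 6, 2

d|9:{1,3,9}  Σf=1+1+1=3
[q^10] f(1)=1,f(2)=1,f(5)=1,f(10)=1 ⇒ 4
d|11:{1,11}  Σf=1+1=2
q^12  k|12↦f(k): 12:1 6:1 4:1 3:1 2:1 1:1  a_12=6
[q^13] f(1)=1,f(13)=1 ⇒ 2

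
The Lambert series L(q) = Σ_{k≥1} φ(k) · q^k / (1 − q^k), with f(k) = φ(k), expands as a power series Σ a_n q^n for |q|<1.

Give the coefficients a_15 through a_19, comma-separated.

q^15  k|15↦φ(k): 15:8 5:4 3:2 1:1  a_15=15
d|16:{16,8,4,2,1}  Σφ=8+4+2+1+1=16
d|17:{17,1}  Σφ=16+1=17
[q^18] φ(1)=1,φ(2)=1,φ(3)=2,φ(6)=2,φ(9)=6,φ(18)=6 ⇒ 18
q^19  k|19↦φ(k): 19:18 1:1  a_19=19

15, 16, 17, 18, 19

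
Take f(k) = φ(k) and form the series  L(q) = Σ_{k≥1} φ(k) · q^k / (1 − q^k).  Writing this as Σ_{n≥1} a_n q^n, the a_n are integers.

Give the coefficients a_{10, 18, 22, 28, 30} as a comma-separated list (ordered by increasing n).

d|10:{1,2,5,10}  Σφ=1+1+4+4=10
n=18: 18·1 9·2 6·3 3·6 2·9 1·18  φ→[6+6+2+2+1+1]=18
d|22:{1,2,11,22}  Σφ=1+1+10+10=22
n=28: 28·1 14·2 7·4 4·7 2·14 1·28  φ→[12+6+6+2+1+1]=28
[q^30] φ(1)=1,φ(2)=1,φ(3)=2,φ(5)=4,φ(6)=2,φ(10)=4,φ(15)=8,φ(30)=8 ⇒ 30

10, 18, 22, 28, 30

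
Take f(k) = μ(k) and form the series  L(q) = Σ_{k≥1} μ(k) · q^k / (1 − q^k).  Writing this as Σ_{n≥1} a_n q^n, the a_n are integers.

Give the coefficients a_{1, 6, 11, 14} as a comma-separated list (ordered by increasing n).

1, 0, 0, 0

d|1:{1}  Σμ=1=1
d|6:{6,3,2,1}  Σμ=1+(-1)+(-1)+1=0
d|11:{11,1}  Σμ=(-1)+1=0
n=14: 1·14 2·7 7·2 14·1  μ→[1+(-1)+(-1)+1]=0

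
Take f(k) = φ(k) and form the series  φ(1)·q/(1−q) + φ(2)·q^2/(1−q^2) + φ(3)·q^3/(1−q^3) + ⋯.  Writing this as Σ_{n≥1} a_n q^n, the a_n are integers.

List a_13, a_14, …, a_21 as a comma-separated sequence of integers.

n=13: 1·13 13·1  φ→[1+12]=13
d|14:{1,2,7,14}  Σφ=1+1+6+6=14
d|15:{1,3,5,15}  Σφ=1+2+4+8=15
q^16  k|16↦φ(k): 1:1 2:1 4:2 8:4 16:8  a_16=16
q^17  k|17↦φ(k): 17:16 1:1  a_17=17
q^18  k|18↦φ(k): 18:6 9:6 6:2 3:2 2:1 1:1  a_18=18
n=19: 19·1 1·19  φ→[18+1]=19
[q^20] φ(1)=1,φ(2)=1,φ(4)=2,φ(5)=4,φ(10)=4,φ(20)=8 ⇒ 20
[q^21] φ(1)=1,φ(3)=2,φ(7)=6,φ(21)=12 ⇒ 21

13, 14, 15, 16, 17, 18, 19, 20, 21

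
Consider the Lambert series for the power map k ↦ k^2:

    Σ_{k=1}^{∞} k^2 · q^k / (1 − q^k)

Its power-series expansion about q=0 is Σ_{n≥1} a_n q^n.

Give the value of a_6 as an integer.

n=6: 6·1 3·2 2·3 1·6  f→[36+9+4+1]=50

a_6 = 50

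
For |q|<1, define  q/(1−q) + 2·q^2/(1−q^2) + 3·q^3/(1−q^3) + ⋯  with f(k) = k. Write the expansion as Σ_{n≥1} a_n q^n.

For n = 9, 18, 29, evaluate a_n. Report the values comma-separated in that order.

[q^9] f(9)=9,f(3)=3,f(1)=1 ⇒ 13
n=18: 18·1 9·2 6·3 3·6 2·9 1·18  f→[18+9+6+3+2+1]=39
n=29: 1·29 29·1  f→[1+29]=30

13, 39, 30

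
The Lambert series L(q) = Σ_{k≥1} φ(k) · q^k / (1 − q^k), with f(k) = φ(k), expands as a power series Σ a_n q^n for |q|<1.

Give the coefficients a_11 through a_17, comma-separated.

q^11  k|11↦φ(k): 11:10 1:1  a_11=11
d|12:{1,2,3,4,6,12}  Σφ=1+1+2+2+2+4=12
d|13:{1,13}  Σφ=1+12=13
q^14  k|14↦φ(k): 1:1 2:1 7:6 14:6  a_14=14
d|15:{15,5,3,1}  Σφ=8+4+2+1=15
[q^16] φ(16)=8,φ(8)=4,φ(4)=2,φ(2)=1,φ(1)=1 ⇒ 16
d|17:{17,1}  Σφ=16+1=17

11, 12, 13, 14, 15, 16, 17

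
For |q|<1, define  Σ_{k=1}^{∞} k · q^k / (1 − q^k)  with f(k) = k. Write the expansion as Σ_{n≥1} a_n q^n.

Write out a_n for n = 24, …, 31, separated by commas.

60, 31, 42, 40, 56, 30, 72, 32

d|24:{1,2,3,4,6,8,12,24}  Σf=1+2+3+4+6+8+12+24=60
q^25  k|25↦f(k): 25:25 5:5 1:1  a_25=31
q^26  k|26↦f(k): 26:26 13:13 2:2 1:1  a_26=42
n=27: 1·27 3·9 9·3 27·1  f→[1+3+9+27]=40
n=28: 1·28 2·14 4·7 7·4 14·2 28·1  f→[1+2+4+7+14+28]=56
[q^29] f(1)=1,f(29)=29 ⇒ 30
d|30:{30,15,10,6,5,3,2,1}  Σf=30+15+10+6+5+3+2+1=72
[q^31] f(1)=1,f(31)=31 ⇒ 32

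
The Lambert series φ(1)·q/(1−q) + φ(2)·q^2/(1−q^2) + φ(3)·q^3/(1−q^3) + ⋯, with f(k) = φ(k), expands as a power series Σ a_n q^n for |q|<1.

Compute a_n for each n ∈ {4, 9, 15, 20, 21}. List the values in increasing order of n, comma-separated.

n=4: 1·4 2·2 4·1  φ→[1+1+2]=4
[q^9] φ(1)=1,φ(3)=2,φ(9)=6 ⇒ 9
q^15  k|15↦φ(k): 15:8 5:4 3:2 1:1  a_15=15
q^20  k|20↦φ(k): 20:8 10:4 5:4 4:2 2:1 1:1  a_20=20
d|21:{21,7,3,1}  Σφ=12+6+2+1=21

4, 9, 15, 20, 21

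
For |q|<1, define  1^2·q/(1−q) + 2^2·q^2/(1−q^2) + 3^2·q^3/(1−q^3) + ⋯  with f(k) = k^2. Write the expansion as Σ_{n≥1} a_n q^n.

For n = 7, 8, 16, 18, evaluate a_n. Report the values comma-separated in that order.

d|7:{7,1}  Σf=49+1=50
[q^8] f(1)=1,f(2)=4,f(4)=16,f(8)=64 ⇒ 85
n=16: 16·1 8·2 4·4 2·8 1·16  f→[256+64+16+4+1]=341
q^18  k|18↦f(k): 1:1 2:4 3:9 6:36 9:81 18:324  a_18=455

50, 85, 341, 455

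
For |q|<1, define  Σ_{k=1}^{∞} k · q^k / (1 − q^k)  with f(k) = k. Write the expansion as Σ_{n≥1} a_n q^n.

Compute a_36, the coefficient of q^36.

a_36 = 91

[q^36] f(36)=36,f(18)=18,f(12)=12,f(9)=9,f(6)=6,f(4)=4,f(3)=3,f(2)=2,f(1)=1 ⇒ 91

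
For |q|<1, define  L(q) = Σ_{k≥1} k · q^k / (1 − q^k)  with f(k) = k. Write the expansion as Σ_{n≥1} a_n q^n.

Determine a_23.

[q^23] f(23)=23,f(1)=1 ⇒ 24

a_23 = 24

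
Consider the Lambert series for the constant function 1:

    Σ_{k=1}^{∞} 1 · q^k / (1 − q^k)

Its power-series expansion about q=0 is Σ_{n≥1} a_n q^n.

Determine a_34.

a_34 = 4

[q^34] f(1)=1,f(2)=1,f(17)=1,f(34)=1 ⇒ 4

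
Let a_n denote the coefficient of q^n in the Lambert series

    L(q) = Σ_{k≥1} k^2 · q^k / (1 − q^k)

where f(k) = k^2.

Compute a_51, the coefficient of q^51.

q^51  k|51↦f(k): 1:1 3:9 17:289 51:2601  a_51=2900

a_51 = 2900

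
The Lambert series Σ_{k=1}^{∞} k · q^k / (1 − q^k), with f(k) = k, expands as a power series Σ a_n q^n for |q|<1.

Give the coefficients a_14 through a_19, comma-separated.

n=14: 14·1 7·2 2·7 1·14  f→[14+7+2+1]=24
[q^15] f(15)=15,f(5)=5,f(3)=3,f(1)=1 ⇒ 24
q^16  k|16↦f(k): 16:16 8:8 4:4 2:2 1:1  a_16=31
n=17: 1·17 17·1  f→[1+17]=18
n=18: 1·18 2·9 3·6 6·3 9·2 18·1  f→[1+2+3+6+9+18]=39
n=19: 19·1 1·19  f→[19+1]=20

24, 24, 31, 18, 39, 20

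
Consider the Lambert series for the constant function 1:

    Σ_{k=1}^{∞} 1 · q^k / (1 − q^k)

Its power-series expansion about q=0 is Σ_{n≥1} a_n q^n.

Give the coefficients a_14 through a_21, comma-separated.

4, 4, 5, 2, 6, 2, 6, 4

n=14: 1·14 2·7 7·2 14·1  f→[1+1+1+1]=4
[q^15] f(15)=1,f(5)=1,f(3)=1,f(1)=1 ⇒ 4
q^16  k|16↦f(k): 16:1 8:1 4:1 2:1 1:1  a_16=5
q^17  k|17↦f(k): 17:1 1:1  a_17=2
q^18  k|18↦f(k): 18:1 9:1 6:1 3:1 2:1 1:1  a_18=6
d|19:{19,1}  Σf=1+1=2
n=20: 20·1 10·2 5·4 4·5 2·10 1·20  f→[1+1+1+1+1+1]=6
[q^21] f(1)=1,f(3)=1,f(7)=1,f(21)=1 ⇒ 4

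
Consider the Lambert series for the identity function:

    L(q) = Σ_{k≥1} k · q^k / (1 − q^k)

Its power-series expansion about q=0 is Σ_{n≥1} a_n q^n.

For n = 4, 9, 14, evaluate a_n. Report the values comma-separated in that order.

7, 13, 24

n=4: 1·4 2·2 4·1  f→[1+2+4]=7
d|9:{9,3,1}  Σf=9+3+1=13
d|14:{14,7,2,1}  Σf=14+7+2+1=24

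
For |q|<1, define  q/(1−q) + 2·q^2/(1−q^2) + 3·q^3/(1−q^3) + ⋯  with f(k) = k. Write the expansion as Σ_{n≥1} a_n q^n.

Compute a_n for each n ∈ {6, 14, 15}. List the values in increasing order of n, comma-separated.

12, 24, 24

q^6  k|6↦f(k): 1:1 2:2 3:3 6:6  a_6=12
q^14  k|14↦f(k): 1:1 2:2 7:7 14:14  a_14=24
d|15:{1,3,5,15}  Σf=1+3+5+15=24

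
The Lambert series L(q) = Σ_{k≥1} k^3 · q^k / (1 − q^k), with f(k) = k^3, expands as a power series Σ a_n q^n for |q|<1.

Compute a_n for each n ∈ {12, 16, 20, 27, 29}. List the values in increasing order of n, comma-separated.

q^12  k|12↦f(k): 12:1728 6:216 4:64 3:27 2:8 1:1  a_12=2044
n=16: 16·1 8·2 4·4 2·8 1·16  f→[4096+512+64+8+1]=4681
n=20: 20·1 10·2 5·4 4·5 2·10 1·20  f→[8000+1000+125+64+8+1]=9198
d|27:{27,9,3,1}  Σf=19683+729+27+1=20440
d|29:{29,1}  Σf=24389+1=24390

2044, 4681, 9198, 20440, 24390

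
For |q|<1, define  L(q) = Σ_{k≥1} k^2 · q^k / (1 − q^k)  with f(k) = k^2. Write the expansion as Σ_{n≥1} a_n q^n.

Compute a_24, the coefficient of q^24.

q^24  k|24↦f(k): 1:1 2:4 3:9 4:16 6:36 8:64 12:144 24:576  a_24=850

a_24 = 850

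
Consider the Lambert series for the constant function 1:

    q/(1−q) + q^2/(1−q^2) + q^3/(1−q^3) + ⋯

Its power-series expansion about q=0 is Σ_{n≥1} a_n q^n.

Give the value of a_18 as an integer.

a_18 = 6

d|18:{18,9,6,3,2,1}  Σf=1+1+1+1+1+1=6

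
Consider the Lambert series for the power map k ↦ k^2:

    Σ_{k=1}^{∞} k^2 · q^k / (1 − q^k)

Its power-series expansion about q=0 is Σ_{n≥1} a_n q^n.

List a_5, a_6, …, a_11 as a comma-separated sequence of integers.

n=5: 1·5 5·1  f→[1+25]=26
n=6: 6·1 3·2 2·3 1·6  f→[36+9+4+1]=50
q^7  k|7↦f(k): 1:1 7:49  a_7=50
d|8:{8,4,2,1}  Σf=64+16+4+1=85
d|9:{1,3,9}  Σf=1+9+81=91
[q^10] f(10)=100,f(5)=25,f(2)=4,f(1)=1 ⇒ 130
[q^11] f(11)=121,f(1)=1 ⇒ 122

26, 50, 50, 85, 91, 130, 122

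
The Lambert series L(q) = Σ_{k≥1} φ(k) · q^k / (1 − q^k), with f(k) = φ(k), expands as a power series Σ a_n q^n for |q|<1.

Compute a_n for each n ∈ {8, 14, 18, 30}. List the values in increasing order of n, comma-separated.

[q^8] φ(1)=1,φ(2)=1,φ(4)=2,φ(8)=4 ⇒ 8
d|14:{14,7,2,1}  Σφ=6+6+1+1=14
[q^18] φ(18)=6,φ(9)=6,φ(6)=2,φ(3)=2,φ(2)=1,φ(1)=1 ⇒ 18
q^30  k|30↦φ(k): 1:1 2:1 3:2 5:4 6:2 10:4 15:8 30:8  a_30=30

8, 14, 18, 30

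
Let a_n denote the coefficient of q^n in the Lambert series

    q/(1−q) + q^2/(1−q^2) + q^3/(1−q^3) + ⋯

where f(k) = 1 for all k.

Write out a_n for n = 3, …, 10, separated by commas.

[q^3] f(1)=1,f(3)=1 ⇒ 2
q^4  k|4↦f(k): 1:1 2:1 4:1  a_4=3
q^5  k|5↦f(k): 5:1 1:1  a_5=2
q^6  k|6↦f(k): 6:1 3:1 2:1 1:1  a_6=4
[q^7] f(7)=1,f(1)=1 ⇒ 2
[q^8] f(1)=1,f(2)=1,f(4)=1,f(8)=1 ⇒ 4
n=9: 1·9 3·3 9·1  f→[1+1+1]=3
d|10:{10,5,2,1}  Σf=1+1+1+1=4

2, 3, 2, 4, 2, 4, 3, 4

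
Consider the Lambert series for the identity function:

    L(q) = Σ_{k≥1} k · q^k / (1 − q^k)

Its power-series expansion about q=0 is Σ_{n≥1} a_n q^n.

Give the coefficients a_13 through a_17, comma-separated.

14, 24, 24, 31, 18

q^13  k|13↦f(k): 1:1 13:13  a_13=14
[q^14] f(14)=14,f(7)=7,f(2)=2,f(1)=1 ⇒ 24
[q^15] f(1)=1,f(3)=3,f(5)=5,f(15)=15 ⇒ 24
[q^16] f(16)=16,f(8)=8,f(4)=4,f(2)=2,f(1)=1 ⇒ 31
d|17:{1,17}  Σf=1+17=18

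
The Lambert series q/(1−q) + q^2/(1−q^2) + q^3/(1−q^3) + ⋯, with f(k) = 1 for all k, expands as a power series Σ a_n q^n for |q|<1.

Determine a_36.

a_36 = 9

d|36:{36,18,12,9,6,4,3,2,1}  Σf=1+1+1+1+1+1+1+1+1=9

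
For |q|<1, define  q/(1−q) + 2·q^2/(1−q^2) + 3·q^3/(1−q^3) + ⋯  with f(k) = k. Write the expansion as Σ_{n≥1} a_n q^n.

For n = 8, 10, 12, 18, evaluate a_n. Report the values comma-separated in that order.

[q^8] f(8)=8,f(4)=4,f(2)=2,f(1)=1 ⇒ 15
[q^10] f(10)=10,f(5)=5,f(2)=2,f(1)=1 ⇒ 18
q^12  k|12↦f(k): 12:12 6:6 4:4 3:3 2:2 1:1  a_12=28
d|18:{1,2,3,6,9,18}  Σf=1+2+3+6+9+18=39

15, 18, 28, 39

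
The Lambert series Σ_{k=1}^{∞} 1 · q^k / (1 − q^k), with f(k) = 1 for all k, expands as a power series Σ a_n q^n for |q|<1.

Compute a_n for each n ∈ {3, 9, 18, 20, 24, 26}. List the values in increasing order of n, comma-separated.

[q^3] f(1)=1,f(3)=1 ⇒ 2
n=9: 1·9 3·3 9·1  f→[1+1+1]=3
[q^18] f(1)=1,f(2)=1,f(3)=1,f(6)=1,f(9)=1,f(18)=1 ⇒ 6
n=20: 20·1 10·2 5·4 4·5 2·10 1·20  f→[1+1+1+1+1+1]=6
d|24:{24,12,8,6,4,3,2,1}  Σf=1+1+1+1+1+1+1+1=8
n=26: 1·26 2·13 13·2 26·1  f→[1+1+1+1]=4

2, 3, 6, 6, 8, 4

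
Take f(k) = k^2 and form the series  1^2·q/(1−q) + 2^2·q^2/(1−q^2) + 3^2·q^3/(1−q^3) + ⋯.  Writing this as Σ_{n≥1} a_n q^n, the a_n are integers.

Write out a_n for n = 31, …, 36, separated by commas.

962, 1365, 1220, 1450, 1300, 1911

q^31  k|31↦f(k): 1:1 31:961  a_31=962
[q^32] f(1)=1,f(2)=4,f(4)=16,f(8)=64,f(16)=256,f(32)=1024 ⇒ 1365
[q^33] f(33)=1089,f(11)=121,f(3)=9,f(1)=1 ⇒ 1220
n=34: 1·34 2·17 17·2 34·1  f→[1+4+289+1156]=1450
[q^35] f(1)=1,f(5)=25,f(7)=49,f(35)=1225 ⇒ 1300
d|36:{36,18,12,9,6,4,3,2,1}  Σf=1296+324+144+81+36+16+9+4+1=1911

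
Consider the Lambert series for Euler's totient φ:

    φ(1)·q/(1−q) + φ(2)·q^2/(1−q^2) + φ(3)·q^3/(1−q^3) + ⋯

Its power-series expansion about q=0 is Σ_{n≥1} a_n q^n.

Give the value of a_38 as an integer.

n=38: 38·1 19·2 2·19 1·38  φ→[18+18+1+1]=38

a_38 = 38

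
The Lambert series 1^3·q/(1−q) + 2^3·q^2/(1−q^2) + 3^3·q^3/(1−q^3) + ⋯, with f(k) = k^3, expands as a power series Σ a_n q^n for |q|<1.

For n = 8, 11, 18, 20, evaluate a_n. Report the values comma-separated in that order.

[q^8] f(8)=512,f(4)=64,f(2)=8,f(1)=1 ⇒ 585
n=11: 1·11 11·1  f→[1+1331]=1332
[q^18] f(1)=1,f(2)=8,f(3)=27,f(6)=216,f(9)=729,f(18)=5832 ⇒ 6813
q^20  k|20↦f(k): 1:1 2:8 4:64 5:125 10:1000 20:8000  a_20=9198

585, 1332, 6813, 9198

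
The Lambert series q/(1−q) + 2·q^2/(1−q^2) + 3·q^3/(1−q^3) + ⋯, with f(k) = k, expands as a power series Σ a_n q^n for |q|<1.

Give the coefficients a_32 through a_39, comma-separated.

63, 48, 54, 48, 91, 38, 60, 56

q^32  k|32↦f(k): 1:1 2:2 4:4 8:8 16:16 32:32  a_32=63
[q^33] f(1)=1,f(3)=3,f(11)=11,f(33)=33 ⇒ 48
d|34:{34,17,2,1}  Σf=34+17+2+1=54
q^35  k|35↦f(k): 35:35 7:7 5:5 1:1  a_35=48
d|36:{36,18,12,9,6,4,3,2,1}  Σf=36+18+12+9+6+4+3+2+1=91
d|37:{37,1}  Σf=37+1=38
q^38  k|38↦f(k): 1:1 2:2 19:19 38:38  a_38=60
d|39:{39,13,3,1}  Σf=39+13+3+1=56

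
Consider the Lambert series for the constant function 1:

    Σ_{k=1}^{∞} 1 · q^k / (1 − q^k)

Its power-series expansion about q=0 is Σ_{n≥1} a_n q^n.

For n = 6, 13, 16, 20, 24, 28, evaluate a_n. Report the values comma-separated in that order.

4, 2, 5, 6, 8, 6

d|6:{1,2,3,6}  Σf=1+1+1+1=4
n=13: 1·13 13·1  f→[1+1]=2
q^16  k|16↦f(k): 1:1 2:1 4:1 8:1 16:1  a_16=5
d|20:{20,10,5,4,2,1}  Σf=1+1+1+1+1+1=6
d|24:{1,2,3,4,6,8,12,24}  Σf=1+1+1+1+1+1+1+1=8
n=28: 28·1 14·2 7·4 4·7 2·14 1·28  f→[1+1+1+1+1+1]=6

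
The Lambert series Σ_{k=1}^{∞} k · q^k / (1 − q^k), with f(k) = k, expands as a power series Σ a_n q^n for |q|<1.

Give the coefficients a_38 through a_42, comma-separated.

60, 56, 90, 42, 96

d|38:{38,19,2,1}  Σf=38+19+2+1=60
d|39:{39,13,3,1}  Σf=39+13+3+1=56
q^40  k|40↦f(k): 1:1 2:2 4:4 5:5 8:8 10:10 20:20 40:40  a_40=90
n=41: 41·1 1·41  f→[41+1]=42
d|42:{42,21,14,7,6,3,2,1}  Σf=42+21+14+7+6+3+2+1=96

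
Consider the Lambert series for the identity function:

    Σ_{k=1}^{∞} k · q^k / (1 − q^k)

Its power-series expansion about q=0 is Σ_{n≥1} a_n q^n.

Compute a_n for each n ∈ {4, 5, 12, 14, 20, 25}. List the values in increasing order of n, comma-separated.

7, 6, 28, 24, 42, 31

[q^4] f(1)=1,f(2)=2,f(4)=4 ⇒ 7
[q^5] f(1)=1,f(5)=5 ⇒ 6
q^12  k|12↦f(k): 12:12 6:6 4:4 3:3 2:2 1:1  a_12=28
q^14  k|14↦f(k): 14:14 7:7 2:2 1:1  a_14=24
n=20: 1·20 2·10 4·5 5·4 10·2 20·1  f→[1+2+4+5+10+20]=42
q^25  k|25↦f(k): 1:1 5:5 25:25  a_25=31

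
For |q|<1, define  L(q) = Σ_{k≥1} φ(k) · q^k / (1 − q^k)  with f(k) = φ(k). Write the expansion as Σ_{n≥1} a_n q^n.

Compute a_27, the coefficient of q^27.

d|27:{1,3,9,27}  Σφ=1+2+6+18=27

a_27 = 27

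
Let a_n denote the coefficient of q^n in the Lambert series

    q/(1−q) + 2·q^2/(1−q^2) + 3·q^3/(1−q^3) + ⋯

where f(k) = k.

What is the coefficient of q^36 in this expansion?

a_36 = 91

q^36  k|36↦f(k): 1:1 2:2 3:3 4:4 6:6 9:9 12:12 18:18 36:36  a_36=91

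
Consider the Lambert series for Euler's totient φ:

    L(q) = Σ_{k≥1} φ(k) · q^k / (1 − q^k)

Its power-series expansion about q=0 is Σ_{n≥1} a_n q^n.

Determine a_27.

q^27  k|27↦φ(k): 27:18 9:6 3:2 1:1  a_27=27

a_27 = 27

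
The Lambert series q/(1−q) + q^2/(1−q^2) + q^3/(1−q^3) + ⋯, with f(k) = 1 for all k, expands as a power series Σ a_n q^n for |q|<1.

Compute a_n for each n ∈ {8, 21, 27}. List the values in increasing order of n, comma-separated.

q^8  k|8↦f(k): 8:1 4:1 2:1 1:1  a_8=4
[q^21] f(1)=1,f(3)=1,f(7)=1,f(21)=1 ⇒ 4
[q^27] f(1)=1,f(3)=1,f(9)=1,f(27)=1 ⇒ 4

4, 4, 4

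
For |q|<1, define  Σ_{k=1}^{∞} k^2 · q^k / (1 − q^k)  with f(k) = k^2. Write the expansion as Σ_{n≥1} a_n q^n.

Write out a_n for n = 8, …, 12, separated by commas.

85, 91, 130, 122, 210

[q^8] f(1)=1,f(2)=4,f(4)=16,f(8)=64 ⇒ 85
[q^9] f(9)=81,f(3)=9,f(1)=1 ⇒ 91
n=10: 1·10 2·5 5·2 10·1  f→[1+4+25+100]=130
q^11  k|11↦f(k): 1:1 11:121  a_11=122
[q^12] f(12)=144,f(6)=36,f(4)=16,f(3)=9,f(2)=4,f(1)=1 ⇒ 210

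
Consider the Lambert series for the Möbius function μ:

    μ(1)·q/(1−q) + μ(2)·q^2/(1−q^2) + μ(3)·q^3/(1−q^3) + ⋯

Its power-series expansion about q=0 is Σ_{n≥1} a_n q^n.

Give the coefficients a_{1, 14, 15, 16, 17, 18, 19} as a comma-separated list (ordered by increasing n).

1, 0, 0, 0, 0, 0, 0

[q^1] μ(1)=1 ⇒ 1
q^14  k|14↦μ(k): 1:1 2:-1 7:-1 14:1  a_14=0
q^15  k|15↦μ(k): 1:1 3:-1 5:-1 15:1  a_15=0
d|16:{16,8,4,2,1}  Σμ=0+0+0+(-1)+1=0
q^17  k|17↦μ(k): 17:-1 1:1  a_17=0
n=18: 1·18 2·9 3·6 6·3 9·2 18·1  μ→[1+(-1)+(-1)+1+0+0]=0
n=19: 1·19 19·1  μ→[1+(-1)]=0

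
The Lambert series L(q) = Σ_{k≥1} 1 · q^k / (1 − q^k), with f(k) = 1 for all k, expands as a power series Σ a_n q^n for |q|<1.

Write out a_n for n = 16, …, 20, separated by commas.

5, 2, 6, 2, 6

d|16:{16,8,4,2,1}  Σf=1+1+1+1+1=5
d|17:{17,1}  Σf=1+1=2
d|18:{1,2,3,6,9,18}  Σf=1+1+1+1+1+1=6
[q^19] f(19)=1,f(1)=1 ⇒ 2
d|20:{20,10,5,4,2,1}  Σf=1+1+1+1+1+1=6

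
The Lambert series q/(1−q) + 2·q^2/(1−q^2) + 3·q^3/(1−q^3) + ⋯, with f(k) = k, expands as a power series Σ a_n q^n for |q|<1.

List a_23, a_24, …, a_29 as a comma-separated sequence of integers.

d|23:{23,1}  Σf=23+1=24
q^24  k|24↦f(k): 24:24 12:12 8:8 6:6 4:4 3:3 2:2 1:1  a_24=60
q^25  k|25↦f(k): 25:25 5:5 1:1  a_25=31
d|26:{1,2,13,26}  Σf=1+2+13+26=42
q^27  k|27↦f(k): 1:1 3:3 9:9 27:27  a_27=40
[q^28] f(1)=1,f(2)=2,f(4)=4,f(7)=7,f(14)=14,f(28)=28 ⇒ 56
q^29  k|29↦f(k): 29:29 1:1  a_29=30

24, 60, 31, 42, 40, 56, 30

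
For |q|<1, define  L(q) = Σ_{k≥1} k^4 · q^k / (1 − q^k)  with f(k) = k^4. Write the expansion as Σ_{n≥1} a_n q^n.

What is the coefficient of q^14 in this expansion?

a_14 = 40834

[q^14] f(1)=1,f(2)=16,f(7)=2401,f(14)=38416 ⇒ 40834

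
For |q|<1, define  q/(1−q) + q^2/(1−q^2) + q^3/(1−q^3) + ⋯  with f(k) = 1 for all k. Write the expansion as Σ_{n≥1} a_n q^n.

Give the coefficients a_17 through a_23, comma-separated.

[q^17] f(1)=1,f(17)=1 ⇒ 2
n=18: 1·18 2·9 3·6 6·3 9·2 18·1  f→[1+1+1+1+1+1]=6
d|19:{1,19}  Σf=1+1=2
[q^20] f(1)=1,f(2)=1,f(4)=1,f(5)=1,f(10)=1,f(20)=1 ⇒ 6
q^21  k|21↦f(k): 1:1 3:1 7:1 21:1  a_21=4
n=22: 22·1 11·2 2·11 1·22  f→[1+1+1+1]=4
q^23  k|23↦f(k): 1:1 23:1  a_23=2

2, 6, 2, 6, 4, 4, 2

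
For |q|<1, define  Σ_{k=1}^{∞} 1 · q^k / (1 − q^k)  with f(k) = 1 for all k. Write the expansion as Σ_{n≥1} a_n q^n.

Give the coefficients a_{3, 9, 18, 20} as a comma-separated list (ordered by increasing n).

2, 3, 6, 6

q^3  k|3↦f(k): 3:1 1:1  a_3=2
n=9: 1·9 3·3 9·1  f→[1+1+1]=3
q^18  k|18↦f(k): 18:1 9:1 6:1 3:1 2:1 1:1  a_18=6
d|20:{20,10,5,4,2,1}  Σf=1+1+1+1+1+1=6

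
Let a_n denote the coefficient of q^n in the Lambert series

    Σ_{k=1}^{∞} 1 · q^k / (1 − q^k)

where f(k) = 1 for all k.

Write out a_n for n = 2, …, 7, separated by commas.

2, 2, 3, 2, 4, 2

n=2: 2·1 1·2  f→[1+1]=2
[q^3] f(1)=1,f(3)=1 ⇒ 2
q^4  k|4↦f(k): 1:1 2:1 4:1  a_4=3
[q^5] f(1)=1,f(5)=1 ⇒ 2
n=6: 1·6 2·3 3·2 6·1  f→[1+1+1+1]=4
q^7  k|7↦f(k): 7:1 1:1  a_7=2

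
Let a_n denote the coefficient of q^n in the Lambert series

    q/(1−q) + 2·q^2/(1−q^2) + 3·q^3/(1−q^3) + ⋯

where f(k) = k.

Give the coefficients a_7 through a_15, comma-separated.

8, 15, 13, 18, 12, 28, 14, 24, 24

q^7  k|7↦f(k): 7:7 1:1  a_7=8
[q^8] f(1)=1,f(2)=2,f(4)=4,f(8)=8 ⇒ 15
[q^9] f(1)=1,f(3)=3,f(9)=9 ⇒ 13
n=10: 10·1 5·2 2·5 1·10  f→[10+5+2+1]=18
[q^11] f(1)=1,f(11)=11 ⇒ 12
n=12: 12·1 6·2 4·3 3·4 2·6 1·12  f→[12+6+4+3+2+1]=28
d|13:{1,13}  Σf=1+13=14
d|14:{1,2,7,14}  Σf=1+2+7+14=24
q^15  k|15↦f(k): 1:1 3:3 5:5 15:15  a_15=24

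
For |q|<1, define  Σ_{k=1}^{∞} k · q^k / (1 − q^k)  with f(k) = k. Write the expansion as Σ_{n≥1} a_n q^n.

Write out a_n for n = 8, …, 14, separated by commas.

d|8:{1,2,4,8}  Σf=1+2+4+8=15
d|9:{1,3,9}  Σf=1+3+9=13
n=10: 10·1 5·2 2·5 1·10  f→[10+5+2+1]=18
n=11: 1·11 11·1  f→[1+11]=12
[q^12] f(12)=12,f(6)=6,f(4)=4,f(3)=3,f(2)=2,f(1)=1 ⇒ 28
n=13: 1·13 13·1  f→[1+13]=14
q^14  k|14↦f(k): 14:14 7:7 2:2 1:1  a_14=24

15, 13, 18, 12, 28, 14, 24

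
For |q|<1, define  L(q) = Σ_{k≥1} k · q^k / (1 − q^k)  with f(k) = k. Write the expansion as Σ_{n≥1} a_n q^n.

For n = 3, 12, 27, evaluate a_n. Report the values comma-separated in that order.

4, 28, 40

n=3: 3·1 1·3  f→[3+1]=4
d|12:{1,2,3,4,6,12}  Σf=1+2+3+4+6+12=28
[q^27] f(27)=27,f(9)=9,f(3)=3,f(1)=1 ⇒ 40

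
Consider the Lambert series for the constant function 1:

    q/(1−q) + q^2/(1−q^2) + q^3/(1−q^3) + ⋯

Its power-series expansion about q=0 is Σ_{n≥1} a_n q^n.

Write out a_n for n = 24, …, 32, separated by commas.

8, 3, 4, 4, 6, 2, 8, 2, 6

[q^24] f(24)=1,f(12)=1,f(8)=1,f(6)=1,f(4)=1,f(3)=1,f(2)=1,f(1)=1 ⇒ 8
[q^25] f(1)=1,f(5)=1,f(25)=1 ⇒ 3
[q^26] f(26)=1,f(13)=1,f(2)=1,f(1)=1 ⇒ 4
n=27: 27·1 9·3 3·9 1·27  f→[1+1+1+1]=4
n=28: 28·1 14·2 7·4 4·7 2·14 1·28  f→[1+1+1+1+1+1]=6
d|29:{1,29}  Σf=1+1=2
n=30: 30·1 15·2 10·3 6·5 5·6 3·10 2·15 1·30  f→[1+1+1+1+1+1+1+1]=8
n=31: 31·1 1·31  f→[1+1]=2
q^32  k|32↦f(k): 32:1 16:1 8:1 4:1 2:1 1:1  a_32=6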